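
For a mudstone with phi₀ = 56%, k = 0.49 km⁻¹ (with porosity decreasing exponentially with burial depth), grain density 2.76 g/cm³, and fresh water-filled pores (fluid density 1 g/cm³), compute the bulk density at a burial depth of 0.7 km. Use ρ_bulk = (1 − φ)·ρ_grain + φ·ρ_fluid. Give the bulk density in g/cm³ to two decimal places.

Porosity at depth: phi = 0.56·exp(−0.49×0.7) = 0.56×0.7096 = 0.3974
Bulk density: ρ_b = (1−phi)ρ_g + phi·ρ_f = 0.6026×2.76 + 0.3974×1
       = 1.663 + 0.397 = 2.061 g/cm³

2.06 g/cm³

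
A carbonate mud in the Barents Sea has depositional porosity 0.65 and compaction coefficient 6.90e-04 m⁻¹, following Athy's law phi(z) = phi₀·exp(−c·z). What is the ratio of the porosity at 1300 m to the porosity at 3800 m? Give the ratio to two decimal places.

5.61

Working in km (1 km = 1000 m; c in km⁻¹ = c in m⁻¹ × 1000):
phi(z₁)/phi(z₂) = e^(−c·z₁)/e^(−c·z₂) = e^{c(z₂−z₁)}
= exp(0.69 × 2.5) = exp(1.725) = 5.6125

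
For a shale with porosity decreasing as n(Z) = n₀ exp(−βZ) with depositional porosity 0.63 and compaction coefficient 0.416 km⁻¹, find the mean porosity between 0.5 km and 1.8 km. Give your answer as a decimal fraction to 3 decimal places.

0.395

⟨n⟩ = (1/(Z₂−Z₁)) ∫ n₀ e^(−βZ) dZ = n₀·(e^(−β·Z₁) − e^(−β·Z₂)) / (β·(Z₂−Z₁))
e^(−0.416×0.5) = 0.8122; e^(−0.416×1.8) = 0.4729
⟨n⟩ = 0.63 × (0.8122 − 0.4729) / (0.416 × 1.3) = 0.63 × 0.6274 = 0.3952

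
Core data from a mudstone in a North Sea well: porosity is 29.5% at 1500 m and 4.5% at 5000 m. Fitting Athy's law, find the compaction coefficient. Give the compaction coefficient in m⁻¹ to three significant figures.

0.000537 m⁻¹

Working in km (1 km = 1000 m; β in km⁻¹ = β in m⁻¹ × 1000):
Athy: phi(Z) = phi₀ e^(−βZ) ⇒ phi₁/phi₂ = e^{β(Z₂−Z₁)} ⇒ β = ln(phi₁/phi₂)/(Z₂−Z₁)
β = ln(0.295/0.045) / (5 − 1.5) = ln(6.556) / 3.5 = 1.8803 / 3.5 = 0.5372 km⁻¹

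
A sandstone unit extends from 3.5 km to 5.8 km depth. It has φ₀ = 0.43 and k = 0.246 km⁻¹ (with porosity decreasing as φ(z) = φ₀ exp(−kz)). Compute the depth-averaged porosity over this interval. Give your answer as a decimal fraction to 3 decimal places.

⟨φ⟩ = (1/(z₂−z₁)) ∫ φ₀ e^(−kz) dz = φ₀·(e^(−k·z₁) − e^(−k·z₂)) / (k·(z₂−z₁))
e^(−0.246×3.5) = 0.4227; e^(−0.246×5.8) = 0.2401
⟨φ⟩ = 0.43 × (0.4227 − 0.2401) / (0.246 × 2.3) = 0.43 × 0.3228 = 0.1388

0.139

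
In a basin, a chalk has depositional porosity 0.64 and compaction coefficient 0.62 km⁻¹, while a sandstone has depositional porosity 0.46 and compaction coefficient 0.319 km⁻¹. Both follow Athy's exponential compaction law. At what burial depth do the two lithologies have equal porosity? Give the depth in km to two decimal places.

Set n₀ₐ e^(−cₐZ) = n₀ᵦ e^(−cᵦZ) ⇒ ln(n₀ₐ/n₀ᵦ) = (cₐ − cᵦ)·Z
Z = ln(0.64/0.46) / (0.62 − 0.319) = 0.3302 / 0.301 = 1.097 km

1.10 km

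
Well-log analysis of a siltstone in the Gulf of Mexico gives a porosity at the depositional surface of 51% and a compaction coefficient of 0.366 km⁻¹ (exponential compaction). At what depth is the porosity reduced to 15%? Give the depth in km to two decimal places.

Invert Athy's law: d = ln(n₀/n) / β
d = ln(0.51/0.15) / 0.366 = ln(3.4) / 0.366 = 1.2238 / 0.366 = 3.344 km

3.34 km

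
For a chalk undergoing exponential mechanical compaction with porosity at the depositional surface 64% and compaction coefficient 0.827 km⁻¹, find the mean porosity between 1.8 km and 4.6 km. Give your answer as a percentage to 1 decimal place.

⟨phi⟩ = (1/(Z₂−Z₁)) ∫ phi₀ e^(−cZ) dZ = phi₀·(e^(−c·Z₁) − e^(−c·Z₂)) / (c·(Z₂−Z₁))
e^(−0.827×1.8) = 0.2257; e^(−0.827×4.6) = 0.0223
⟨phi⟩ = 0.64 × (0.2257 − 0.0223) / (0.827 × 2.8) = 0.64 × 0.0878 = 0.0562

5.6%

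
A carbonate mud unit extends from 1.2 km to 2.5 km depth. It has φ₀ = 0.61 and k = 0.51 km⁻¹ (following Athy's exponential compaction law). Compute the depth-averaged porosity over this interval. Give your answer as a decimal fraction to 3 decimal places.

⟨φ⟩ = (1/(z₂−z₁)) ∫ φ₀ e^(−kz) dz = φ₀·(e^(−k·z₁) − e^(−k·z₂)) / (k·(z₂−z₁))
e^(−0.51×1.2) = 0.5423; e^(−0.51×2.5) = 0.2794
⟨φ⟩ = 0.61 × (0.5423 − 0.2794) / (0.51 × 1.3) = 0.61 × 0.3964 = 0.2418

0.242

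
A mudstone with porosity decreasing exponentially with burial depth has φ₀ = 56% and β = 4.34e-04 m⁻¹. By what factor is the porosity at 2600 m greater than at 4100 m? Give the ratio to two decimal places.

Working in km (1 km = 1000 m; β in km⁻¹ = β in m⁻¹ × 1000):
φ(z₁)/φ(z₂) = e^(−β·z₁)/e^(−β·z₂) = e^{β(z₂−z₁)}
= exp(0.434 × 1.5) = exp(0.651) = 1.9175

1.92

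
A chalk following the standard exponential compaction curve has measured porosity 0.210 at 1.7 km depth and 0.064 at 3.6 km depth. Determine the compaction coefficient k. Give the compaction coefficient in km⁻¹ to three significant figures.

0.625 km⁻¹

Athy: phi(d) = phi₀ e^(−kd) ⇒ phi₁/phi₂ = e^{k(d₂−d₁)} ⇒ k = ln(phi₁/phi₂)/(d₂−d₁)
k = ln(0.21/0.064) / (3.6 − 1.7) = ln(3.281) / 1.9 = 1.1882 / 1.9 = 0.6254 km⁻¹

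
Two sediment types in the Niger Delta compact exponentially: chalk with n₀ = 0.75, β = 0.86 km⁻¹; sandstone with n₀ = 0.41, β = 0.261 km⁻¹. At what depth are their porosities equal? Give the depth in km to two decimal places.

1.01 km

Set n₀ₐ e^(−βₐd) = n₀ᵦ e^(−βᵦd) ⇒ ln(n₀ₐ/n₀ᵦ) = (βₐ − βᵦ)·d
d = ln(0.75/0.41) / (0.86 − 0.261) = 0.6039 / 0.599 = 1.008 km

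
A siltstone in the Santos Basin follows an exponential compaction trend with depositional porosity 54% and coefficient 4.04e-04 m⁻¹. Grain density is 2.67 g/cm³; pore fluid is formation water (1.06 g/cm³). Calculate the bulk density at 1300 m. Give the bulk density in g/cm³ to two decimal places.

Working in km (1 km = 1000 m; k in km⁻¹ = k in m⁻¹ × 1000):
Porosity at depth: phi = 0.54·exp(−0.404×1.3) = 0.54×0.5914 = 0.3194
Bulk density: ρ_b = (1−phi)ρ_g + phi·ρ_f = 0.6806×2.67 + 0.3194×1.06
       = 1.817 + 0.339 = 2.156 g/cm³

2.16 g/cm³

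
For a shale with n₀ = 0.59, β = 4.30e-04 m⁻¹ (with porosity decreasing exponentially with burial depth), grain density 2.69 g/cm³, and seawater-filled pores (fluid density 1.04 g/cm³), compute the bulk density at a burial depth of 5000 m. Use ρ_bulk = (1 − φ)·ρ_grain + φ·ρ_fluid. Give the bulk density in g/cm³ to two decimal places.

Working in km (1 km = 1000 m; β in km⁻¹ = β in m⁻¹ × 1000):
Porosity at depth: n = 0.59·exp(−0.43×5) = 0.59×0.1165 = 0.0687
Bulk density: ρ_b = (1−n)ρ_g + n·ρ_f = 0.9313×2.69 + 0.0687×1.04
       = 2.505 + 0.071 = 2.577 g/cm³

2.58 g/cm³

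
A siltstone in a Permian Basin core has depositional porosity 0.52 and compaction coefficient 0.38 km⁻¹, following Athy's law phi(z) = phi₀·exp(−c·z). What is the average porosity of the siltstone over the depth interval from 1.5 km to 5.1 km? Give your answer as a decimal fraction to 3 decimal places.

0.160

⟨phi⟩ = (1/(z₂−z₁)) ∫ phi₀ e^(−cz) dz = phi₀·(e^(−c·z₁) − e^(−c·z₂)) / (c·(z₂−z₁))
e^(−0.38×1.5) = 0.5655; e^(−0.38×5.1) = 0.1440
⟨phi⟩ = 0.52 × (0.5655 − 0.1440) / (0.38 × 3.6) = 0.52 × 0.3081 = 0.1602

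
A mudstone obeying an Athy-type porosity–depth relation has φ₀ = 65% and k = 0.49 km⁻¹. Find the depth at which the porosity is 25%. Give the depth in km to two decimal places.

1.95 km

Invert Athy's law: z = ln(φ₀/φ) / k
z = ln(0.65/0.25) / 0.49 = ln(2.6) / 0.49 = 0.9555 / 0.49 = 1.950 km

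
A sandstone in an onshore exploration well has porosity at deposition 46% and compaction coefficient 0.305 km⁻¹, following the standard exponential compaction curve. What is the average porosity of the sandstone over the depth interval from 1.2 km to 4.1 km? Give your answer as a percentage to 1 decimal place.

21.2%

⟨n⟩ = (1/(z₂−z₁)) ∫ n₀ e^(−cz) dz = n₀·(e^(−c·z₁) − e^(−c·z₂)) / (c·(z₂−z₁))
e^(−0.305×1.2) = 0.6935; e^(−0.305×4.1) = 0.2864
⟨n⟩ = 0.46 × (0.6935 − 0.2864) / (0.305 × 2.9) = 0.46 × 0.4603 = 0.2117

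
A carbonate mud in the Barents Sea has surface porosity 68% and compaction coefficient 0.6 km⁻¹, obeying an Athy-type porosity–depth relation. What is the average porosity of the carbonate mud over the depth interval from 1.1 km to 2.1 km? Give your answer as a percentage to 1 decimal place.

26.4%

⟨n⟩ = (1/(d₂−d₁)) ∫ n₀ e^(−βd) dd = n₀·(e^(−β·d₁) − e^(−β·d₂)) / (β·(d₂−d₁))
e^(−0.6×1.1) = 0.5169; e^(−0.6×2.1) = 0.2837
⟨n⟩ = 0.68 × (0.5169 − 0.2837) / (0.6 × 1) = 0.68 × 0.3887 = 0.2643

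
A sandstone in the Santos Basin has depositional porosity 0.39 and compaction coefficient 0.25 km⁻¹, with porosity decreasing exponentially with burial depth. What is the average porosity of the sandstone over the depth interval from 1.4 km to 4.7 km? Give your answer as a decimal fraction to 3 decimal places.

⟨n⟩ = (1/(z₂−z₁)) ∫ n₀ e^(−kz) dz = n₀·(e^(−k·z₁) − e^(−k·z₂)) / (k·(z₂−z₁))
e^(−0.25×1.4) = 0.7047; e^(−0.25×4.7) = 0.3088
⟨n⟩ = 0.39 × (0.7047 − 0.3088) / (0.25 × 3.3) = 0.39 × 0.4798 = 0.1871

0.187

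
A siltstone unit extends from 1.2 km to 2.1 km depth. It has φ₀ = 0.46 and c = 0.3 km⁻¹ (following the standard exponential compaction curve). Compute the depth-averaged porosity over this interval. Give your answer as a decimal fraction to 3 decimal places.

0.281

⟨φ⟩ = (1/(d₂−d₁)) ∫ φ₀ e^(−cd) dd = φ₀·(e^(−c·d₁) − e^(−c·d₂)) / (c·(d₂−d₁))
e^(−0.3×1.2) = 0.6977; e^(−0.3×2.1) = 0.5326
⟨φ⟩ = 0.46 × (0.6977 − 0.5326) / (0.3 × 0.9) = 0.46 × 0.6114 = 0.2813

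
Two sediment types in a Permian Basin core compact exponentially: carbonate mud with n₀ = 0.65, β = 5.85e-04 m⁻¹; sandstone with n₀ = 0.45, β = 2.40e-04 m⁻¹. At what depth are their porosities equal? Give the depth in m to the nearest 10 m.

1070 m

Working in km (1 km = 1000 m; β in km⁻¹ = β in m⁻¹ × 1000):
Set n₀ₐ e^(−βₐZ) = n₀ᵦ e^(−βᵦZ) ⇒ ln(n₀ₐ/n₀ᵦ) = (βₐ − βᵦ)·Z
Z = ln(0.65/0.45) / (0.585 − 0.24) = 0.3677 / 0.345 = 1.066 km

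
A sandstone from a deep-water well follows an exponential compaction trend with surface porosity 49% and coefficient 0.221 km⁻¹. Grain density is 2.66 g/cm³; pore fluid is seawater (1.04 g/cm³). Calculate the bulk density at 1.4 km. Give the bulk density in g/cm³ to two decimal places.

Porosity at depth: n = 0.49·exp(−0.221×1.4) = 0.49×0.7339 = 0.3596
Bulk density: ρ_b = (1−n)ρ_g + n·ρ_f = 0.6404×2.66 + 0.3596×1.04
       = 1.703 + 0.374 = 2.077 g/cm³

2.08 g/cm³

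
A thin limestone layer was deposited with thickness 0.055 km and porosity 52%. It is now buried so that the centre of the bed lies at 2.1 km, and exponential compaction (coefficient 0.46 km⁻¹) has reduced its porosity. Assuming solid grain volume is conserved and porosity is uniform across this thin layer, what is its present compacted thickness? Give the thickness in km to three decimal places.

0.033 km

Porosity at 2.1 km: n = 0.52·exp(−0.46×2.1) = 0.1979
Solid-volume conservation: h(1−n) = h₀(1−n₀) ⇒ h = h₀·(1−n₀)/(1−n)
h = 0.055 × (1 − 0.52)/(1 − 0.1979) = 0.055 × 0.5984 = 0.0329 km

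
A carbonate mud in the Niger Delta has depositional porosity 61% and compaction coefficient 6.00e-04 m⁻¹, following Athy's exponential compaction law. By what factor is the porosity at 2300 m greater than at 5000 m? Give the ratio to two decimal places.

5.05

Working in km (1 km = 1000 m; c in km⁻¹ = c in m⁻¹ × 1000):
φ(z₁)/φ(z₂) = e^(−c·z₁)/e^(−c·z₂) = e^{c(z₂−z₁)}
= exp(0.6 × 2.7) = exp(1.62) = 5.0531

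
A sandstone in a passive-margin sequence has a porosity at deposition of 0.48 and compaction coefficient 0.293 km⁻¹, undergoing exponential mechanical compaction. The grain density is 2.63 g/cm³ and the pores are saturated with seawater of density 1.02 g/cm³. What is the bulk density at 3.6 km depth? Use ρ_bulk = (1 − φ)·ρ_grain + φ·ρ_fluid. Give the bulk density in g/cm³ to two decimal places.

Porosity at depth: n = 0.48·exp(−0.293×3.6) = 0.48×0.3483 = 0.1672
Bulk density: ρ_b = (1−n)ρ_g + n·ρ_f = 0.8328×2.63 + 0.1672×1.02
       = 2.190 + 0.171 = 2.361 g/cm³

2.36 g/cm³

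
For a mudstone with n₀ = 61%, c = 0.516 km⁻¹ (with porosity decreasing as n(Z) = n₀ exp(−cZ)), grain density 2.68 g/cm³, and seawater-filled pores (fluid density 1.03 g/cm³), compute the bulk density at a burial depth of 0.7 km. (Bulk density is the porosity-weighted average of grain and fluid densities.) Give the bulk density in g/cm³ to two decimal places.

Porosity at depth: n = 0.61·exp(−0.516×0.7) = 0.61×0.6968 = 0.4251
Bulk density: ρ_b = (1−n)ρ_g + n·ρ_f = 0.5749×2.68 + 0.4251×1.03
       = 1.541 + 0.438 = 1.979 g/cm³

1.98 g/cm³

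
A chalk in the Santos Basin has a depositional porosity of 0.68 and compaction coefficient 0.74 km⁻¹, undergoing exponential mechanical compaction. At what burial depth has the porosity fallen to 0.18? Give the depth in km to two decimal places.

1.80 km

Invert Athy's law: z = ln(φ₀/φ) / c
z = ln(0.68/0.18) / 0.74 = ln(3.778) / 0.74 = 1.3291 / 0.74 = 1.796 km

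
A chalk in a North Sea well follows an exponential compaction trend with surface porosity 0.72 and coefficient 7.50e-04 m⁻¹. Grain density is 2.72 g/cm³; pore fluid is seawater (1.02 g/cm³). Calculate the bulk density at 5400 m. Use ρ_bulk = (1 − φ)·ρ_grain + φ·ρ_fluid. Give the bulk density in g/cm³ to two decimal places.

2.70 g/cm³

Working in km (1 km = 1000 m; k in km⁻¹ = k in m⁻¹ × 1000):
Porosity at depth: φ = 0.72·exp(−0.75×5.4) = 0.72×0.0174 = 0.0125
Bulk density: ρ_b = (1−φ)ρ_g + φ·ρ_f = 0.9875×2.72 + 0.0125×1.02
       = 2.686 + 0.013 = 2.699 g/cm³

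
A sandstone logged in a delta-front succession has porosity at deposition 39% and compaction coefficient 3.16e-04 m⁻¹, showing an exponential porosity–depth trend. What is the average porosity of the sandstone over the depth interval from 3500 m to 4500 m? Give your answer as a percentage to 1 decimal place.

11.1%

Working in km (1 km = 1000 m; c in km⁻¹ = c in m⁻¹ × 1000):
⟨φ⟩ = (1/(Z₂−Z₁)) ∫ φ₀ e^(−cZ) dZ = φ₀·(e^(−c·Z₁) − e^(−c·Z₂)) / (c·(Z₂−Z₁))
e^(−0.316×3.5) = 0.3309; e^(−0.316×4.5) = 0.2412
⟨φ⟩ = 0.39 × (0.3309 − 0.2412) / (0.316 × 1) = 0.39 × 0.2837 = 0.1106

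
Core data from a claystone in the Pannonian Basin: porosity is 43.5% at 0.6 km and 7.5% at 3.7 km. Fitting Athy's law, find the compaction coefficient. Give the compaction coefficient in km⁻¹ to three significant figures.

Athy: phi(Z) = phi₀ e^(−kZ) ⇒ phi₁/phi₂ = e^{k(Z₂−Z₁)} ⇒ k = ln(phi₁/phi₂)/(Z₂−Z₁)
k = ln(0.435/0.075) / (3.7 − 0.6) = ln(5.8) / 3.1 = 1.7579 / 3.1 = 0.5671 km⁻¹

0.567 km⁻¹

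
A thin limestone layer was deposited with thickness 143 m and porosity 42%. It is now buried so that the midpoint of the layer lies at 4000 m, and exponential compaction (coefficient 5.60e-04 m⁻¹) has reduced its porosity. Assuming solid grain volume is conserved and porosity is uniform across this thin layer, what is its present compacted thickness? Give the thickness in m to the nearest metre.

Working in km (1 km = 1000 m; β in km⁻¹ = β in m⁻¹ × 1000):
Porosity at 4 km: phi = 0.42·exp(−0.56×4) = 0.0447
Solid-volume conservation: h(1−phi) = h₀(1−phi₀) ⇒ h = h₀·(1−phi₀)/(1−phi)
h = 0.143 × (1 − 0.42)/(1 − 0.0447) = 0.143 × 0.6071 = 0.0868 km

87 m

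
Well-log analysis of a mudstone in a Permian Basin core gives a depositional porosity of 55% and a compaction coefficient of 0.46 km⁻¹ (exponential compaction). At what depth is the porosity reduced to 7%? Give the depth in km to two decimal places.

Invert Athy's law: z = ln(n₀/n) / β
z = ln(0.55/0.07) / 0.46 = ln(7.857) / 0.46 = 2.0614 / 0.46 = 4.481 km

4.48 km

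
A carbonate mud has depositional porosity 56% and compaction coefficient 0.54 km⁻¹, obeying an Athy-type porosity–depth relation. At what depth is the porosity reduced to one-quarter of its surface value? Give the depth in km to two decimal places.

φ/φ₀ = 1/4 ⇒ exp(−c·z) = 1/4 ⇒ z = ln(4) / c
z = 1.3863 / 0.54 = 2.567 km

2.57 km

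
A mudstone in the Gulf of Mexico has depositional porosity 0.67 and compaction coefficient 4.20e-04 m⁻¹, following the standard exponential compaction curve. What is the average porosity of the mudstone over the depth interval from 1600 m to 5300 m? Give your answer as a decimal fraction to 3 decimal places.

0.174

Working in km (1 km = 1000 m; c in km⁻¹ = c in m⁻¹ × 1000):
⟨φ⟩ = (1/(Z₂−Z₁)) ∫ φ₀ e^(−cZ) dZ = φ₀·(e^(−c·Z₁) − e^(−c·Z₂)) / (c·(Z₂−Z₁))
e^(−0.42×1.6) = 0.5107; e^(−0.42×5.3) = 0.1080
⟨φ⟩ = 0.67 × (0.5107 − 0.1080) / (0.42 × 3.7) = 0.67 × 0.2592 = 0.1736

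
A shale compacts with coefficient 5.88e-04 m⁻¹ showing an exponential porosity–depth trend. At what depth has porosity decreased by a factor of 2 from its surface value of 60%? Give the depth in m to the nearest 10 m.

1180 m

Working in km (1 km = 1000 m; β in km⁻¹ = β in m⁻¹ × 1000):
phi/phi₀ = 1/2 ⇒ exp(−β·Z) = 1/2 ⇒ Z = ln(2) / β
Z = 0.6931 / 0.588 = 1.179 km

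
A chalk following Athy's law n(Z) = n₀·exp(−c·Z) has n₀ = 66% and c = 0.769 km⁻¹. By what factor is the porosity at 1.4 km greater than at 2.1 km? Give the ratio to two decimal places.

n(Z₁)/n(Z₂) = e^(−c·Z₁)/e^(−c·Z₂) = e^{c(Z₂−Z₁)}
= exp(0.769 × 0.7) = exp(0.5383) = 1.7131

1.71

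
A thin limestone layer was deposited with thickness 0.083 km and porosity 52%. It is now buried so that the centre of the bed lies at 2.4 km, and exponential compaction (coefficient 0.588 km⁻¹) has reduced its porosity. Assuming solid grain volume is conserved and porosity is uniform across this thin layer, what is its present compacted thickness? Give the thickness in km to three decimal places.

Porosity at 2.4 km: φ = 0.52·exp(−0.588×2.4) = 0.1268
Solid-volume conservation: h(1−φ) = h₀(1−φ₀) ⇒ h = h₀·(1−φ₀)/(1−φ)
h = 0.083 × (1 − 0.52)/(1 − 0.1268) = 0.083 × 0.5497 = 0.0456 km

0.046 km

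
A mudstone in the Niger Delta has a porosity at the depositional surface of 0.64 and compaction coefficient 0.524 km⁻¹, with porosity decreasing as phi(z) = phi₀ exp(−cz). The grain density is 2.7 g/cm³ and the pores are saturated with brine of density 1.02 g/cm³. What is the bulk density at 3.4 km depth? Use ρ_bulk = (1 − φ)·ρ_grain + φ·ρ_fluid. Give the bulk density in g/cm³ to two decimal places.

2.52 g/cm³

Porosity at depth: phi = 0.64·exp(−0.524×3.4) = 0.64×0.1684 = 0.1078
Bulk density: ρ_b = (1−phi)ρ_g + phi·ρ_f = 0.8922×2.7 + 0.1078×1.02
       = 2.409 + 0.110 = 2.519 g/cm³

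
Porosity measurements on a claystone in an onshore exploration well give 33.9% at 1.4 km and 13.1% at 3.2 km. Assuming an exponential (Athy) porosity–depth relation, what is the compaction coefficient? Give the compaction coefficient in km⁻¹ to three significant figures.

Athy: φ(z) = φ₀ e^(−βz) ⇒ φ₁/φ₂ = e^{β(z₂−z₁)} ⇒ β = ln(φ₁/φ₂)/(z₂−z₁)
β = ln(0.339/0.131) / (3.2 − 1.4) = ln(2.588) / 1.8 = 0.9508 / 1.8 = 0.5282 km⁻¹

0.528 km⁻¹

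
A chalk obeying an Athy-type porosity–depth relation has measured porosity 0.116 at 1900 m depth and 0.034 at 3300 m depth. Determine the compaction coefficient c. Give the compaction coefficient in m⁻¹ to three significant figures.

Working in km (1 km = 1000 m; c in km⁻¹ = c in m⁻¹ × 1000):
Athy: phi(z) = phi₀ e^(−cz) ⇒ phi₁/phi₂ = e^{c(z₂−z₁)} ⇒ c = ln(phi₁/phi₂)/(z₂−z₁)
c = ln(0.116/0.034) / (3.3 − 1.9) = ln(3.412) / 1.4 = 1.2272 / 1.4 = 0.8766 km⁻¹

0.000877 m⁻¹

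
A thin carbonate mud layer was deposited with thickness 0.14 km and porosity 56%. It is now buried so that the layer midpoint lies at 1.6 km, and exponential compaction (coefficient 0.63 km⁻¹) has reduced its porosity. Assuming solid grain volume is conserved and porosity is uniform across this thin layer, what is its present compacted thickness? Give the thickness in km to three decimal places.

0.077 km

Porosity at 1.6 km: n = 0.56·exp(−0.63×1.6) = 0.2044
Solid-volume conservation: h(1−n) = h₀(1−n₀) ⇒ h = h₀·(1−n₀)/(1−n)
h = 0.14 × (1 − 0.56)/(1 − 0.2044) = 0.14 × 0.5530 = 0.0774 km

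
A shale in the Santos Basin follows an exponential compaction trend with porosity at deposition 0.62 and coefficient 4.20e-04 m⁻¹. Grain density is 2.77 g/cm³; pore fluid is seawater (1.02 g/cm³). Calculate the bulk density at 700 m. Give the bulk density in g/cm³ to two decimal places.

1.96 g/cm³

Working in km (1 km = 1000 m; β in km⁻¹ = β in m⁻¹ × 1000):
Porosity at depth: φ = 0.62·exp(−0.42×0.7) = 0.62×0.7453 = 0.4621
Bulk density: ρ_b = (1−φ)ρ_g + φ·ρ_f = 0.5379×2.77 + 0.4621×1.02
       = 1.490 + 0.471 = 1.961 g/cm³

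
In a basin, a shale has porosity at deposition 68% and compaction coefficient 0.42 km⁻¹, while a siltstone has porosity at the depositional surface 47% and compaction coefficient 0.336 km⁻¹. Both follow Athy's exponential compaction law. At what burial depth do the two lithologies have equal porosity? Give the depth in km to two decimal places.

4.40 km

Set n₀ₐ e^(−cₐd) = n₀ᵦ e^(−cᵦd) ⇒ ln(n₀ₐ/n₀ᵦ) = (cₐ − cᵦ)·d
d = ln(0.68/0.47) / (0.42 − 0.336) = 0.3694 / 0.084 = 4.397 km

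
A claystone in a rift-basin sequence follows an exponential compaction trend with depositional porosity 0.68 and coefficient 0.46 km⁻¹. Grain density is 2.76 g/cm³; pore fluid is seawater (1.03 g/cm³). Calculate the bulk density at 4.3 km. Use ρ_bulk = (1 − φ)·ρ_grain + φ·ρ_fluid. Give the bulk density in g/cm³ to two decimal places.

Porosity at depth: φ = 0.68·exp(−0.46×4.3) = 0.68×0.1383 = 0.0941
Bulk density: ρ_b = (1−φ)ρ_g + φ·ρ_f = 0.9059×2.76 + 0.0941×1.03
       = 2.500 + 0.097 = 2.597 g/cm³

2.60 g/cm³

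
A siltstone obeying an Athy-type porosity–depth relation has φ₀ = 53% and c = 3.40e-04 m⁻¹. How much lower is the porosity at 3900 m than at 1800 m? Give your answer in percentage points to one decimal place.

14.7 percentage points

Working in km (1 km = 1000 m; c in km⁻¹ = c in m⁻¹ × 1000):
φ(1.8) = 0.53·e^(−0.34×1.8) = 0.2874
φ(3.9) = 0.53·e^(−0.34×3.9) = 0.1407
Δφ = 0.2874 − 0.1407 = 0.1467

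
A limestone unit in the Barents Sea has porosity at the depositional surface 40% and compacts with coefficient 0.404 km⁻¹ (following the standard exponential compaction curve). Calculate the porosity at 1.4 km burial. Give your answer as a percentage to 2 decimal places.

22.72%

phi = phi₀·exp(−k·d) = 0.4 × exp(−0.404 × 1.4) = 0.4 × exp(−0.5656)
  = 0.4 × 0.5680 = 0.2272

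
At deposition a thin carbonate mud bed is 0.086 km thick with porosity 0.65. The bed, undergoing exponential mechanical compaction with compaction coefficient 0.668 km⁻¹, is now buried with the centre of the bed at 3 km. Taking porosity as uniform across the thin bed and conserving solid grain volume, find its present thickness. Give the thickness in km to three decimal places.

Porosity at 3 km: φ = 0.65·exp(−0.668×3) = 0.0876
Solid-volume conservation: h(1−φ) = h₀(1−φ₀) ⇒ h = h₀·(1−φ₀)/(1−φ)
h = 0.086 × (1 − 0.65)/(1 − 0.0876) = 0.086 × 0.3836 = 0.0330 km

0.033 km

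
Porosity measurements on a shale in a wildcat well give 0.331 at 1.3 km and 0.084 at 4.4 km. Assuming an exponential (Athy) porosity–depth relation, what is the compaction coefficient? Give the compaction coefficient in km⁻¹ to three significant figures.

Athy: phi(d) = phi₀ e^(−βd) ⇒ phi₁/phi₂ = e^{β(d₂−d₁)} ⇒ β = ln(phi₁/phi₂)/(d₂−d₁)
β = ln(0.331/0.084) / (4.4 − 1.3) = ln(3.94) / 3.1 = 1.3713 / 3.1 = 0.4424 km⁻¹

0.442 km⁻¹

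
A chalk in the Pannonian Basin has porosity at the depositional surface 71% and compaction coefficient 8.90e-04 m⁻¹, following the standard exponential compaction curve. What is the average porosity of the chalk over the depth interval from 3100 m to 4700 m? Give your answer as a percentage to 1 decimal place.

2.4%

Working in km (1 km = 1000 m; c in km⁻¹ = c in m⁻¹ × 1000):
⟨φ⟩ = (1/(d₂−d₁)) ∫ φ₀ e^(−cd) dd = φ₀·(e^(−c·d₁) − e^(−c·d₂)) / (c·(d₂−d₁))
e^(−0.89×3.1) = 0.0634; e^(−0.89×4.7) = 0.0153
⟨φ⟩ = 0.71 × (0.0634 − 0.0153) / (0.89 × 1.6) = 0.71 × 0.0338 = 0.0240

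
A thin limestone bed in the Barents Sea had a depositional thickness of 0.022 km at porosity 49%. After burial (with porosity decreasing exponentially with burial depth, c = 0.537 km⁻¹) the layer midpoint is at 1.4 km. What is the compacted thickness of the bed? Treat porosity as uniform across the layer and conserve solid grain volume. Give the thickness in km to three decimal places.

0.015 km

Porosity at 1.4 km: phi = 0.49·exp(−0.537×1.4) = 0.2310
Solid-volume conservation: h(1−phi) = h₀(1−phi₀) ⇒ h = h₀·(1−phi₀)/(1−phi)
h = 0.022 × (1 − 0.49)/(1 − 0.2310) = 0.022 × 0.6632 = 0.0146 km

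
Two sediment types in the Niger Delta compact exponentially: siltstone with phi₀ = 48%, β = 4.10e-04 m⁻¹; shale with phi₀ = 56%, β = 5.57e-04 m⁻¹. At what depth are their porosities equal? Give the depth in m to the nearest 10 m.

1050 m

Working in km (1 km = 1000 m; β in km⁻¹ = β in m⁻¹ × 1000):
Set phi₀ₐ e^(−βₐd) = phi₀ᵦ e^(−βᵦd) ⇒ ln(phi₀ₐ/phi₀ᵦ) = (βₐ − βᵦ)·d
d = ln(0.48/0.56) / (0.41 − 0.557) = -0.1542 / -0.147 = 1.049 km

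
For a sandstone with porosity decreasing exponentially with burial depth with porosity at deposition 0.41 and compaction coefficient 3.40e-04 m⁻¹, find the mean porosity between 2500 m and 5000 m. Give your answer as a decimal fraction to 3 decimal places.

0.118

Working in km (1 km = 1000 m; k in km⁻¹ = k in m⁻¹ × 1000):
⟨phi⟩ = (1/(z₂−z₁)) ∫ phi₀ e^(−kz) dz = phi₀·(e^(−k·z₁) − e^(−k·z₂)) / (k·(z₂−z₁))
e^(−0.34×2.5) = 0.4274; e^(−0.34×5) = 0.1827
⟨phi⟩ = 0.41 × (0.4274 − 0.1827) / (0.34 × 2.5) = 0.41 × 0.2879 = 0.1180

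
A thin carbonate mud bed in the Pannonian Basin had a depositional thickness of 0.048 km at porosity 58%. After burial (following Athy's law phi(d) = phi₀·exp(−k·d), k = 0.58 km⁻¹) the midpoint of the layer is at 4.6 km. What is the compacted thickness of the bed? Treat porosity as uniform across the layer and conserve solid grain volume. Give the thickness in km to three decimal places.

Porosity at 4.6 km: phi = 0.58·exp(−0.58×4.6) = 0.0402
Solid-volume conservation: h(1−phi) = h₀(1−phi₀) ⇒ h = h₀·(1−phi₀)/(1−phi)
h = 0.048 × (1 − 0.58)/(1 − 0.0402) = 0.048 × 0.4376 = 0.0210 km

0.021 km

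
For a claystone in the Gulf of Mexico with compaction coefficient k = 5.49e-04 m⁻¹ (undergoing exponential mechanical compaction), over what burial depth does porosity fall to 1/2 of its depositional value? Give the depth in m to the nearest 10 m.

1260 m

Working in km (1 km = 1000 m; k in km⁻¹ = k in m⁻¹ × 1000):
phi/phi₀ = 1/2 ⇒ exp(−k·z) = 1/2 ⇒ z = ln(2) / k
z = 0.6931 / 0.549 = 1.263 km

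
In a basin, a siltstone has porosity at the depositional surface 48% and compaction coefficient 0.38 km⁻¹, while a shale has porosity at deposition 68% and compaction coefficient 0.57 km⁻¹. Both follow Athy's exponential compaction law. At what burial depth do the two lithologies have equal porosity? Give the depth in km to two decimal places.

1.83 km

Set n₀ₐ e^(−cₐZ) = n₀ᵦ e^(−cᵦZ) ⇒ ln(n₀ₐ/n₀ᵦ) = (cₐ − cᵦ)·Z
Z = ln(0.48/0.68) / (0.38 − 0.57) = -0.3483 / -0.19 = 1.833 km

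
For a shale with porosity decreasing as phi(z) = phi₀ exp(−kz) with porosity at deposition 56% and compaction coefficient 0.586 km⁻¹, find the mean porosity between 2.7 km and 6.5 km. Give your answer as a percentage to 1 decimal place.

⟨phi⟩ = (1/(z₂−z₁)) ∫ phi₀ e^(−kz) dz = phi₀·(e^(−k·z₁) − e^(−k·z₂)) / (k·(z₂−z₁))
e^(−0.586×2.7) = 0.2055; e^(−0.586×6.5) = 0.0222
⟨phi⟩ = 0.56 × (0.2055 − 0.0222) / (0.586 × 3.8) = 0.56 × 0.0823 = 0.0461

4.6%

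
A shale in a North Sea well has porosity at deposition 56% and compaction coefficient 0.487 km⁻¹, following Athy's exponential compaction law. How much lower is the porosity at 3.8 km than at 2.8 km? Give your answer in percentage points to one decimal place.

n(2.8) = 0.56·e^(−0.487×2.8) = 0.1432
n(3.8) = 0.56·e^(−0.487×3.8) = 0.0880
Δn = 0.1432 − 0.0880 = 0.0552

5.5 percentage points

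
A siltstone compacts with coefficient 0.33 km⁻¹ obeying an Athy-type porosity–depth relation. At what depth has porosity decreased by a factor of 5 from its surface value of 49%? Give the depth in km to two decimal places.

φ/φ₀ = 1/5 ⇒ exp(−c·z) = 1/5 ⇒ z = ln(5) / c
z = 1.6094 / 0.33 = 4.877 km

4.88 km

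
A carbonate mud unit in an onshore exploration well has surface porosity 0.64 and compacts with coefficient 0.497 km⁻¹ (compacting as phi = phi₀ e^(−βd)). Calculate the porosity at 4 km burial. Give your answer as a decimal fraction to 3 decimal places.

phi = phi₀·exp(−β·d) = 0.64 × exp(−0.497 × 4) = 0.64 × exp(−1.988)
  = 0.64 × 0.1370 = 0.0877

0.088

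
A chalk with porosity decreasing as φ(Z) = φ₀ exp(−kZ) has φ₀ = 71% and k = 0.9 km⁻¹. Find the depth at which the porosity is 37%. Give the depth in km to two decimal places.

0.72 km

Invert Athy's law: Z = ln(φ₀/φ) / k
Z = ln(0.71/0.37) / 0.9 = ln(1.919) / 0.9 = 0.6518 / 0.9 = 0.724 km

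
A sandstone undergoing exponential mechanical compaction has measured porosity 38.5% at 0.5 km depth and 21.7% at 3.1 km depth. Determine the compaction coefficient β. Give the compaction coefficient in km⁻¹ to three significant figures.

Athy: n(Z) = n₀ e^(−βZ) ⇒ n₁/n₂ = e^{β(Z₂−Z₁)} ⇒ β = ln(n₁/n₂)/(Z₂−Z₁)
β = ln(0.385/0.217) / (3.1 − 0.5) = ln(1.774) / 2.6 = 0.5733 / 2.6 = 0.2205 km⁻¹

0.221 km⁻¹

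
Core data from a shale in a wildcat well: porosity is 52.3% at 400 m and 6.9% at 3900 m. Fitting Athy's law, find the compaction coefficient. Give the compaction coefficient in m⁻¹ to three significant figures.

Working in km (1 km = 1000 m; k in km⁻¹ = k in m⁻¹ × 1000):
Athy: phi(d) = phi₀ e^(−kd) ⇒ phi₁/phi₂ = e^{k(d₂−d₁)} ⇒ k = ln(phi₁/phi₂)/(d₂−d₁)
k = ln(0.523/0.069) / (3.9 − 0.4) = ln(7.58) / 3.5 = 2.0255 / 3.5 = 0.5787 km⁻¹

0.000579 m⁻¹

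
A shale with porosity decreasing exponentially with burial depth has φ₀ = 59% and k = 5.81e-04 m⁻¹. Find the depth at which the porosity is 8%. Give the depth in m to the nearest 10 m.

3440 m

Working in km (1 km = 1000 m; k in km⁻¹ = k in m⁻¹ × 1000):
Invert Athy's law: d = ln(φ₀/φ) / k
d = ln(0.59/0.08) / 0.581 = ln(7.375) / 0.581 = 1.9981 / 0.581 = 3.439 km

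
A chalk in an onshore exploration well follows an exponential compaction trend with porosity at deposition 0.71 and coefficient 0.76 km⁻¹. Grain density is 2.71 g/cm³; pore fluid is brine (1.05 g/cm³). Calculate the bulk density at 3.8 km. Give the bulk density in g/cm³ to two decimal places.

2.64 g/cm³

Porosity at depth: φ = 0.71·exp(−0.76×3.8) = 0.71×0.0557 = 0.0395
Bulk density: ρ_b = (1−φ)ρ_g + φ·ρ_f = 0.9605×2.71 + 0.0395×1.05
       = 2.603 + 0.042 = 2.644 g/cm³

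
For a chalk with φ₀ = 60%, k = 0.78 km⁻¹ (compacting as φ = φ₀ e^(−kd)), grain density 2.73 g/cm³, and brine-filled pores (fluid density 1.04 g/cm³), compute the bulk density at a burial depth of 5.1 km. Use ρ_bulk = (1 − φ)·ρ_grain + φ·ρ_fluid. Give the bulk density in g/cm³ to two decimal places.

2.71 g/cm³

Porosity at depth: φ = 0.6·exp(−0.78×5.1) = 0.6×0.0187 = 0.0112
Bulk density: ρ_b = (1−φ)ρ_g + φ·ρ_f = 0.9888×2.73 + 0.0112×1.04
       = 2.699 + 0.012 = 2.711 g/cm³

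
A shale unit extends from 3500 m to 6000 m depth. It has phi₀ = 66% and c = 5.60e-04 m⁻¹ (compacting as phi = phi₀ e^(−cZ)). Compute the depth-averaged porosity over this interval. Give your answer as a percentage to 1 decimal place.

5.0%

Working in km (1 km = 1000 m; c in km⁻¹ = c in m⁻¹ × 1000):
⟨phi⟩ = (1/(Z₂−Z₁)) ∫ phi₀ e^(−cZ) dZ = phi₀·(e^(−c·Z₁) − e^(−c·Z₂)) / (c·(Z₂−Z₁))
e^(−0.56×3.5) = 0.1409; e^(−0.56×6) = 0.0347
⟨phi⟩ = 0.66 × (0.1409 − 0.0347) / (0.56 × 2.5) = 0.66 × 0.0758 = 0.0500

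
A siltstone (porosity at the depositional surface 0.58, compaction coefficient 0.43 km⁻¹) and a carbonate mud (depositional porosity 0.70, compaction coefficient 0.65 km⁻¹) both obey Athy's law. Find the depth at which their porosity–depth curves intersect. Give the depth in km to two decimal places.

0.85 km

Set phi₀ₐ e^(−cₐz) = phi₀ᵦ e^(−cᵦz) ⇒ ln(phi₀ₐ/phi₀ᵦ) = (cₐ − cᵦ)·z
z = ln(0.58/0.7) / (0.43 − 0.65) = -0.1881 / -0.22 = 0.855 km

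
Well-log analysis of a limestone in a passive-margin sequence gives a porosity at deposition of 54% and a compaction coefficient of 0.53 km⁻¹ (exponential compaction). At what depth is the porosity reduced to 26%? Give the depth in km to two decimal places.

1.38 km

Invert Athy's law: z = ln(φ₀/φ) / c
z = ln(0.54/0.26) / 0.53 = ln(2.077) / 0.53 = 0.7309 / 0.53 = 1.379 km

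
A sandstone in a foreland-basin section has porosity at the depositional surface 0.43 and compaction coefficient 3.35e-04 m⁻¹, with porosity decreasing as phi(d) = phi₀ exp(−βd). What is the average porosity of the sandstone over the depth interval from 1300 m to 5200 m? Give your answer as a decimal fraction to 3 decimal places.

0.155

Working in km (1 km = 1000 m; β in km⁻¹ = β in m⁻¹ × 1000):
⟨phi⟩ = (1/(d₂−d₁)) ∫ phi₀ e^(−βd) dd = phi₀·(e^(−β·d₁) − e^(−β·d₂)) / (β·(d₂−d₁))
e^(−0.335×1.3) = 0.6469; e^(−0.335×5.2) = 0.1752
⟨phi⟩ = 0.43 × (0.6469 − 0.1752) / (0.335 × 3.9) = 0.43 × 0.3611 = 0.1553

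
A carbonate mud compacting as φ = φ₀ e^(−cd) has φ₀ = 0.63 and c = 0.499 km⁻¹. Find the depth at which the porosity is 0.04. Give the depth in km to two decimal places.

5.52 km

Invert Athy's law: d = ln(φ₀/φ) / c
d = ln(0.63/0.04) / 0.499 = ln(15.75) / 0.499 = 2.7568 / 0.499 = 5.525 km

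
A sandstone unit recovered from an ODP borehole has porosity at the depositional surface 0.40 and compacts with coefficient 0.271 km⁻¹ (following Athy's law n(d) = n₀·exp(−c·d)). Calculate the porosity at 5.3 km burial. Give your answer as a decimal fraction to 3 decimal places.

n = n₀·exp(−c·d) = 0.4 × exp(−0.271 × 5.3) = 0.4 × exp(−1.436)
  = 0.4 × 0.2378 = 0.0951

0.095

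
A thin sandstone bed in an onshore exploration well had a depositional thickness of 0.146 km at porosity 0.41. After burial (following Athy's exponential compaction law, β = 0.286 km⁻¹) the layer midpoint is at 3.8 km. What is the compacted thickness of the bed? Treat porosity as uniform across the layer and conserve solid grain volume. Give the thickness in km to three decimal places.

0.100 km

Porosity at 3.8 km: phi = 0.41·exp(−0.286×3.8) = 0.1383
Solid-volume conservation: h(1−phi) = h₀(1−phi₀) ⇒ h = h₀·(1−phi₀)/(1−phi)
h = 0.146 × (1 − 0.41)/(1 − 0.1383) = 0.146 × 0.6847 = 0.1000 km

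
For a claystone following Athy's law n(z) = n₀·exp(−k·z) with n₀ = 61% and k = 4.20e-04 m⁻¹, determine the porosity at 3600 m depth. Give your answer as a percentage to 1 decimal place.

Working in km (1 km = 1000 m; k in km⁻¹ = k in m⁻¹ × 1000):
n = n₀·exp(−k·z) = 0.61 × exp(−0.42 × 3.6) = 0.61 × exp(−1.512)
  = 0.61 × 0.2205 = 0.1345

13.4%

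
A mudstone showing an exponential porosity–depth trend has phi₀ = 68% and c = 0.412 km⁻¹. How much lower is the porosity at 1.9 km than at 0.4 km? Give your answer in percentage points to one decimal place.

26.6 percentage points

phi(0.4) = 0.68·e^(−0.412×0.4) = 0.5767
phi(1.9) = 0.68·e^(−0.412×1.9) = 0.3108
Δphi = 0.5767 − 0.3108 = 0.2658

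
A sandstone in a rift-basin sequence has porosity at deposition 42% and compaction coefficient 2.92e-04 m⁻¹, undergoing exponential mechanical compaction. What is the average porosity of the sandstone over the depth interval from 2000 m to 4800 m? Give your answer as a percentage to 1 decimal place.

Working in km (1 km = 1000 m; k in km⁻¹ = k in m⁻¹ × 1000):
⟨φ⟩ = (1/(Z₂−Z₁)) ∫ φ₀ e^(−kZ) dZ = φ₀·(e^(−k·Z₁) − e^(−k·Z₂)) / (k·(Z₂−Z₁))
e^(−0.292×2) = 0.5577; e^(−0.292×4.8) = 0.2462
⟨φ⟩ = 0.42 × (0.5577 − 0.2462) / (0.292 × 2.8) = 0.42 × 0.3809 = 0.1600

16.0%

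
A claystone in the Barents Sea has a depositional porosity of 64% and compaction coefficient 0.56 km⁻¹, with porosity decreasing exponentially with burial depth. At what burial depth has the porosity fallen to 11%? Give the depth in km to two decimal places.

3.14 km

Invert Athy's law: d = ln(n₀/n) / β
d = ln(0.64/0.11) / 0.56 = ln(5.818) / 0.56 = 1.7610 / 0.56 = 3.145 km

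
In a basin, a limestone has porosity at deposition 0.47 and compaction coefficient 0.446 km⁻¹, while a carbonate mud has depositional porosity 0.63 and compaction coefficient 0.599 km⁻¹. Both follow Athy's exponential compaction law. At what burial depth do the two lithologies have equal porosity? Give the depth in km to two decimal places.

1.91 km

Set n₀ₐ e^(−kₐd) = n₀ᵦ e^(−kᵦd) ⇒ ln(n₀ₐ/n₀ᵦ) = (kₐ − kᵦ)·d
d = ln(0.47/0.63) / (0.446 − 0.599) = -0.2930 / -0.153 = 1.915 km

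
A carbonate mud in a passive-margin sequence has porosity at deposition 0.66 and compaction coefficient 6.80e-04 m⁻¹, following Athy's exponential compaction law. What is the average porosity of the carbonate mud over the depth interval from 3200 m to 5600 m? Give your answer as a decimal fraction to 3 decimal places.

Working in km (1 km = 1000 m; β in km⁻¹ = β in m⁻¹ × 1000):
⟨n⟩ = (1/(d₂−d₁)) ∫ n₀ e^(−βd) dd = n₀·(e^(−β·d₁) − e^(−β·d₂)) / (β·(d₂−d₁))
e^(−0.68×3.2) = 0.1135; e^(−0.68×5.6) = 0.0222
⟨n⟩ = 0.66 × (0.1135 − 0.0222) / (0.68 × 2.4) = 0.66 × 0.0559 = 0.0369

0.037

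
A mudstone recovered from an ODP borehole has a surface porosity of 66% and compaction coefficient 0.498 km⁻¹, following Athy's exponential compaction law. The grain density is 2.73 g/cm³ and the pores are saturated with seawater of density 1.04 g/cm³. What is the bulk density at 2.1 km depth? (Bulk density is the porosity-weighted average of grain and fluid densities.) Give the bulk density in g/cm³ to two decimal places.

2.34 g/cm³

Porosity at depth: n = 0.66·exp(−0.498×2.1) = 0.66×0.3514 = 0.2319
Bulk density: ρ_b = (1−n)ρ_g + n·ρ_f = 0.7681×2.73 + 0.2319×1.04
       = 2.097 + 0.241 = 2.338 g/cm³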